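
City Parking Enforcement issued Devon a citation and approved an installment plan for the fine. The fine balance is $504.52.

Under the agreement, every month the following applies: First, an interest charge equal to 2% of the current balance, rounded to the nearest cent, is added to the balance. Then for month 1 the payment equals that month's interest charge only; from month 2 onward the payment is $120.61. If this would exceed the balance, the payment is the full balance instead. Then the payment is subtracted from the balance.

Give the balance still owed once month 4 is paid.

Month 1: $504.52 +$10.09 interest = $514.61; pay $10.09 → $504.52
Month 2: $504.52 +$10.09 interest = $514.61; pay $120.61 → $394.00
Month 3: $394.00 +$7.88 interest = $401.88; pay $120.61 → $281.27
Month 4: $281.27 +$5.63 interest = $286.90; pay $120.61 → $166.29

$166.29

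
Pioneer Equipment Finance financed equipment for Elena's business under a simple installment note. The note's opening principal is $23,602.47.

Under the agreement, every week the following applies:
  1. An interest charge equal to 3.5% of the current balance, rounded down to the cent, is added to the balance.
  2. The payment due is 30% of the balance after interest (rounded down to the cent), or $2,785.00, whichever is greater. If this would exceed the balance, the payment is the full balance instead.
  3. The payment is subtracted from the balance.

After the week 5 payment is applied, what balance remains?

$3,945.56

Week 1: opening $23,602.47; interest $826.08 → $24,428.55; payment $7,328.56; balance $17,099.99
Week 2: opening $17,099.99; interest $598.49 → $17,698.48; payment $5,309.54; balance $12,388.94
Week 3: opening $12,388.94; interest $433.61 → $12,822.55; payment $3,846.76; balance $8,975.79
Week 4: opening $8,975.79; interest $314.15 → $9,289.94; payment $2,786.98; balance $6,502.96
Week 5: opening $6,502.96; interest $227.60 → $6,730.56; payment $2,785.00; balance $3,945.56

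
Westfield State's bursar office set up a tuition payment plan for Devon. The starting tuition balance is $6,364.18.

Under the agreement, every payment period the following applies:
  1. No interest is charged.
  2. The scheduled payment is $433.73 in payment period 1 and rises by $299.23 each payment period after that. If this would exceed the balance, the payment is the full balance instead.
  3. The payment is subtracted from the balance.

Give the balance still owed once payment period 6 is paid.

$0.00

Payment period 1: opening $6,364.18; payment $433.73; balance $5,930.45
Payment period 2: opening $5,930.45; payment $732.96; balance $5,197.49
Payment period 3: opening $5,197.49; payment $1,032.19; balance $4,165.30
Payment period 4: opening $4,165.30; payment $1,331.42; balance $2,833.88
Payment period 5: opening $2,833.88; payment $1,630.65; balance $1,203.23
Payment period 6: opening $1,203.23; payment $1,203.23; balance $0.00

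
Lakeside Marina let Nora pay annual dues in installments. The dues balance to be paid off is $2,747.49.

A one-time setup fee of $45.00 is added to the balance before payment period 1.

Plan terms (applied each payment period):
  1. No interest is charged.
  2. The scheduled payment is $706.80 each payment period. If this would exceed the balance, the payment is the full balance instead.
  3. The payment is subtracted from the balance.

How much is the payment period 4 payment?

$672.09

# | Opening | Payment | End bal
1 | $2,792.49 | $706.80 | $2,085.69
2 | $2,085.69 | $706.80 | $1,378.89
3 | $1,378.89 | $706.80 | $672.09
4 | $672.09 | $672.09 | $0.00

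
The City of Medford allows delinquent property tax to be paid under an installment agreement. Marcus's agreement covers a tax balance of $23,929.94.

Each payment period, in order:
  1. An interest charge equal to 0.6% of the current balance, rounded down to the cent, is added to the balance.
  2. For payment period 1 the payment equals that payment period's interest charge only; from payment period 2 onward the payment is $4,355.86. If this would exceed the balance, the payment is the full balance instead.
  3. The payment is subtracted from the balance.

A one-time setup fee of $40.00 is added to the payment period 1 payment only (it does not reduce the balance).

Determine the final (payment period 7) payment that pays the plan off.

Payment period 1: $23,929.94 +$143.57 interest = $24,073.51; pay $143.57 (+ $40.00 fee) → $23,929.94
Payment period 2: $23,929.94 +$143.57 interest = $24,073.51; pay $4,355.86 → $19,717.65
Payment period 3: $19,717.65 +$118.30 interest = $19,835.95; pay $4,355.86 → $15,480.09
Payment period 4: $15,480.09 +$92.88 interest = $15,572.97; pay $4,355.86 → $11,217.11
Payment period 5: $11,217.11 +$67.30 interest = $11,284.41; pay $4,355.86 → $6,928.55
Payment period 6: $6,928.55 +$41.57 interest = $6,970.12; pay $4,355.86 → $2,614.26
Payment period 7: $2,614.26 +$15.68 interest = $2,629.94; pay $2,629.94 → $0.00

$2,629.94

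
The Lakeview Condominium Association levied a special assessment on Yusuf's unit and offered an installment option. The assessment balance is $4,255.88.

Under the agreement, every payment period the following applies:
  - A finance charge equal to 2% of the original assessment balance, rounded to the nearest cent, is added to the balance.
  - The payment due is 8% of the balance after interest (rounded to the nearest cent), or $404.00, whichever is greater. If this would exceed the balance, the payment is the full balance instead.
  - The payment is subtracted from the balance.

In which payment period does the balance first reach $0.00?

# | Opening | Interest | Payment | End bal
1 | $4,255.88 | $85.12 | $404.00 | $3,937.00
2 | $3,937.00 | $85.12 | $404.00 | $3,618.12
3 | $3,618.12 | $85.12 | $404.00 | $3,299.24
4 | $3,299.24 | $85.12 | $404.00 | $2,980.36
5 | $2,980.36 | $85.12 | $404.00 | $2,661.48
6 | $2,661.48 | $85.12 | $404.00 | $2,342.60
7 | $2,342.60 | $85.12 | $404.00 | $2,023.72
8 | $2,023.72 | $85.12 | $404.00 | $1,704.84
9 | $1,704.84 | $85.12 | $404.00 | $1,385.96
10 | $1,385.96 | $85.12 | $404.00 | $1,067.08
11 | $1,067.08 | $85.12 | $404.00 | $748.20
12 | $748.20 | $85.12 | $404.00 | $429.32
13 | $429.32 | $85.12 | $404.00 | $110.44
14 | $110.44 | $85.12 | $195.56 | $0.00
Balance reaches $0.00 in payment period 14.

14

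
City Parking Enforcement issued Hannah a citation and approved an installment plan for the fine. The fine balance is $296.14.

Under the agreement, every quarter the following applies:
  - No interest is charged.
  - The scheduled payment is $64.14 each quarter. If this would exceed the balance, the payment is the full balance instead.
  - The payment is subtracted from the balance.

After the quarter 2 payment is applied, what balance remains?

$167.86

Quarter 1: opening $296.14; payment $64.14; balance $232.00
Quarter 2: opening $232.00; payment $64.14; balance $167.86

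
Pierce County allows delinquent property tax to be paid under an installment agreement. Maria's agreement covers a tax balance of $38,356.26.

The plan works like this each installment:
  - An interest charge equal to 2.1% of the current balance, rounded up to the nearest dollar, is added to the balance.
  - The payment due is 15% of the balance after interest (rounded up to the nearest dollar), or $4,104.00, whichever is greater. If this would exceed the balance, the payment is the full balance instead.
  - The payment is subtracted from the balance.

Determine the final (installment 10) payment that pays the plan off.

Installment 1: opening $38,356.26; interest $806.00 → $39,162.26; payment $5,875.00; balance $33,287.26
Installment 2: opening $33,287.26; interest $700.00 → $33,987.26; payment $5,099.00; balance $28,888.26
Installment 3: opening $28,888.26; interest $607.00 → $29,495.26; payment $4,425.00; balance $25,070.26
Installment 4: opening $25,070.26; interest $527.00 → $25,597.26; payment $4,104.00; balance $21,493.26
Installment 5: opening $21,493.26; interest $452.00 → $21,945.26; payment $4,104.00; balance $17,841.26
Installment 6: opening $17,841.26; interest $375.00 → $18,216.26; payment $4,104.00; balance $14,112.26
Installment 7: opening $14,112.26; interest $297.00 → $14,409.26; payment $4,104.00; balance $10,305.26
Installment 8: opening $10,305.26; interest $217.00 → $10,522.26; payment $4,104.00; balance $6,418.26
Installment 9: opening $6,418.26; interest $135.00 → $6,553.26; payment $4,104.00; balance $2,449.26
Installment 10: opening $2,449.26; interest $52.00 → $2,501.26; payment $2,501.26; balance $0.00

$2,501.26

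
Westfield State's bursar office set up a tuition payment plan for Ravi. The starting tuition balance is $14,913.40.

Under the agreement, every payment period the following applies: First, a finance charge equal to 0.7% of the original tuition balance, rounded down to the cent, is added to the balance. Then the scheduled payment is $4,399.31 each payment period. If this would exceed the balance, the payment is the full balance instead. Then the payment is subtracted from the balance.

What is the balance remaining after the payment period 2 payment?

Payment period 1: $14,913.40 +$104.39 interest = $15,017.79; pay $4,399.31 → $10,618.48
Payment period 2: $10,618.48 +$104.39 interest = $10,722.87; pay $4,399.31 → $6,323.56

$6,323.56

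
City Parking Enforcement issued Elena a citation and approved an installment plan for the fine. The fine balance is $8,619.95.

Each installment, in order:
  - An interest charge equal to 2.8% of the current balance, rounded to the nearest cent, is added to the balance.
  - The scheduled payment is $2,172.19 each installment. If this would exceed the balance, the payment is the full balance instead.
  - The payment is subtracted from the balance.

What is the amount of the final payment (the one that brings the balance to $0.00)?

$582.01

Installment 1: opening $8,619.95; interest $241.36 → $8,861.31; payment $2,172.19; balance $6,689.12
Installment 2: opening $6,689.12; interest $187.30 → $6,876.42; payment $2,172.19; balance $4,704.23
Installment 3: opening $4,704.23; interest $131.72 → $4,835.95; payment $2,172.19; balance $2,663.76
Installment 4: opening $2,663.76; interest $74.59 → $2,738.35; payment $2,172.19; balance $566.16
Installment 5: opening $566.16; interest $15.85 → $582.01; payment $582.01; balance $0.00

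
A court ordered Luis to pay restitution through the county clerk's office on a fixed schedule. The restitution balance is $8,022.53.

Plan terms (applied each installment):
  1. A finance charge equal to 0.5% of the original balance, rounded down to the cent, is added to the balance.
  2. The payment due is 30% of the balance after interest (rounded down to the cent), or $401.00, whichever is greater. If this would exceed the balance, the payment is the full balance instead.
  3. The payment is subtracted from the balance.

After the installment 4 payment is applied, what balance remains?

# | Opening | Interest | Payment | End bal
1 | $8,022.53 | $40.11 | $2,418.79 | $5,643.85
2 | $5,643.85 | $40.11 | $1,705.18 | $3,978.78
3 | $3,978.78 | $40.11 | $1,205.66 | $2,813.23
4 | $2,813.23 | $40.11 | $856.00 | $1,997.34

$1,997.34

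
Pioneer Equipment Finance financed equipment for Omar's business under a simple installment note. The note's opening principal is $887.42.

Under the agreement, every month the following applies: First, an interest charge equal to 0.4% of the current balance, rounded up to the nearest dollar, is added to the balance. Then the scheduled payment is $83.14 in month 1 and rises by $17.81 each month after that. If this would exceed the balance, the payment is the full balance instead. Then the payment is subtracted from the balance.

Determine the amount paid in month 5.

Month 1: $887.42 +$4.00 interest = $891.42; pay $83.14 → $808.28
Month 2: $808.28 +$4.00 interest = $812.28; pay $100.95 → $711.33
Month 3: $711.33 +$3.00 interest = $714.33; pay $118.76 → $595.57
Month 4: $595.57 +$3.00 interest = $598.57; pay $136.57 → $462.00
Month 5: $462.00 +$2.00 interest = $464.00; pay $154.38 → $309.62

$154.38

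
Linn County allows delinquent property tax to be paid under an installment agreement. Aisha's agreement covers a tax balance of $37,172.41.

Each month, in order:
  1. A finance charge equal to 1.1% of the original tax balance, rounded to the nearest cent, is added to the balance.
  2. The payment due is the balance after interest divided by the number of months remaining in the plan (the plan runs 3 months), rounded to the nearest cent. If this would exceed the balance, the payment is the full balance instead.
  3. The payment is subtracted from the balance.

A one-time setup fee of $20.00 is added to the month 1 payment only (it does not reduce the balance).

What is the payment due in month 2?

Month 1: opening $37,172.41; interest $408.90 → $37,581.31; payment $12,527.10 (+ $20.00 fee); balance $25,054.21
Month 2: opening $25,054.21; interest $408.90 → $25,463.11; payment $12,731.56; balance $12,731.55

$12,731.56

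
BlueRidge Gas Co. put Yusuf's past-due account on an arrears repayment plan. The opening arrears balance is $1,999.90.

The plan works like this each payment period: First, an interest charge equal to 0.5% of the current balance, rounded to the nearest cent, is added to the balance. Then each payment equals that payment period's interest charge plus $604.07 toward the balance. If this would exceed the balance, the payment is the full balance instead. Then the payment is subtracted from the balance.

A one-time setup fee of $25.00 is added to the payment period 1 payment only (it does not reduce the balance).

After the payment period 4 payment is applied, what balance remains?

$0.00

Payment period 1: opening $1,999.90; interest $10.00 → $2,009.90; payment $614.07 (+ $25.00 fee); balance $1,395.83
Payment period 2: opening $1,395.83; interest $6.98 → $1,402.81; payment $611.05; balance $791.76
Payment period 3: opening $791.76; interest $3.96 → $795.72; payment $608.03; balance $187.69
Payment period 4: opening $187.69; interest $0.94 → $188.63; payment $188.63; balance $0.00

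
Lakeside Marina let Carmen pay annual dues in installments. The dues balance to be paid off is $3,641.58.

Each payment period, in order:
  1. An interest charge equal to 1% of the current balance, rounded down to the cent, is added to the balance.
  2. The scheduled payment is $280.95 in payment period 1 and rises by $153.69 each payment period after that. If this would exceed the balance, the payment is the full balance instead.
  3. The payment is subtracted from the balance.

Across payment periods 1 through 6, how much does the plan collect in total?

$3,791.91

Payment period 1: opening $3,641.58; interest $36.41 → $3,677.99; payment $280.95; balance $3,397.04
Payment period 2: opening $3,397.04; interest $33.97 → $3,431.01; payment $434.64; balance $2,996.37
Payment period 3: opening $2,996.37; interest $29.96 → $3,026.33; payment $588.33; balance $2,438.00
Payment period 4: opening $2,438.00; interest $24.38 → $2,462.38; payment $742.02; balance $1,720.36
Payment period 5: opening $1,720.36; interest $17.20 → $1,737.56; payment $895.71; balance $841.85
Payment period 6: opening $841.85; interest $8.41 → $850.26; payment $850.26; balance $0.00
Total paid: $3,791.91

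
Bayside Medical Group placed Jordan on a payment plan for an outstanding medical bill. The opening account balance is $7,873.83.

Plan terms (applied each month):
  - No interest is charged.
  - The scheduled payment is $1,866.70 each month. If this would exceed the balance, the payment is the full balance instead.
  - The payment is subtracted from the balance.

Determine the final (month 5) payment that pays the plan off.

$407.03

# | Opening | Payment | End bal
1 | $7,873.83 | $1,866.70 | $6,007.13
2 | $6,007.13 | $1,866.70 | $4,140.43
3 | $4,140.43 | $1,866.70 | $2,273.73
4 | $2,273.73 | $1,866.70 | $407.03
5 | $407.03 | $407.03 | $0.00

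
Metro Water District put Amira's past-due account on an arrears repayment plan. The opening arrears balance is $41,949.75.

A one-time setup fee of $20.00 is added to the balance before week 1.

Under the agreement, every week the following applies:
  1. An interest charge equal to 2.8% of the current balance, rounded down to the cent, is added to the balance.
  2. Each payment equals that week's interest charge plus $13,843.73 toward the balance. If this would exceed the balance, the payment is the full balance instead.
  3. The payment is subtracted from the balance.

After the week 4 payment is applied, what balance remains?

$0.00

# | Opening | Interest | Payment | End bal
1 | $41,969.75 | $1,175.15 | $15,018.88 | $28,126.02
2 | $28,126.02 | $787.52 | $14,631.25 | $14,282.29
3 | $14,282.29 | $399.90 | $14,243.63 | $438.56
4 | $438.56 | $12.27 | $450.83 | $0.00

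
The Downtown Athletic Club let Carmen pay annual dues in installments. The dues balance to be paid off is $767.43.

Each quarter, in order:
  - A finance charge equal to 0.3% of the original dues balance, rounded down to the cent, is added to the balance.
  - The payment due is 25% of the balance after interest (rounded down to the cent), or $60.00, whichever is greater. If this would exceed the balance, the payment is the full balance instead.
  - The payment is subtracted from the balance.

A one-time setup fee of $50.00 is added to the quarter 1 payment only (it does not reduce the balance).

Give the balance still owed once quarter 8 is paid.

$14.28

Quarter 1: $767.43 +$2.30 interest = $769.73; pay $192.43 (+ $50.00 fee) → $577.30
Quarter 2: $577.30 +$2.30 interest = $579.60; pay $144.90 → $434.70
Quarter 3: $434.70 +$2.30 interest = $437.00; pay $109.25 → $327.75
Quarter 4: $327.75 +$2.30 interest = $330.05; pay $82.51 → $247.54
Quarter 5: $247.54 +$2.30 interest = $249.84; pay $62.46 → $187.38
Quarter 6: $187.38 +$2.30 interest = $189.68; pay $60.00 → $129.68
Quarter 7: $129.68 +$2.30 interest = $131.98; pay $60.00 → $71.98
Quarter 8: $71.98 +$2.30 interest = $74.28; pay $60.00 → $14.28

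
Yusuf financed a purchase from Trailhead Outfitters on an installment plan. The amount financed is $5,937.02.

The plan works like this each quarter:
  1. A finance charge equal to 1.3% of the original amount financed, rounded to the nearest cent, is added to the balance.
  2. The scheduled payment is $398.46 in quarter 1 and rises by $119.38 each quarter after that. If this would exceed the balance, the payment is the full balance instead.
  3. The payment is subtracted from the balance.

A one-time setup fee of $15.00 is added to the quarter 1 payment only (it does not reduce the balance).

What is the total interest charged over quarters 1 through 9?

Quarter 1: $5,937.02 +$77.18 interest = $6,014.20; pay $398.46 (+ $15.00 fee) → $5,615.74
Quarter 2: $5,615.74 +$77.18 interest = $5,692.92; pay $517.84 → $5,175.08
Quarter 3: $5,175.08 +$77.18 interest = $5,252.26; pay $637.22 → $4,615.04
Quarter 4: $4,615.04 +$77.18 interest = $4,692.22; pay $756.60 → $3,935.62
Quarter 5: $3,935.62 +$77.18 interest = $4,012.80; pay $875.98 → $3,136.82
Quarter 6: $3,136.82 +$77.18 interest = $3,214.00; pay $995.36 → $2,218.64
Quarter 7: $2,218.64 +$77.18 interest = $2,295.82; pay $1,114.74 → $1,181.08
Quarter 8: $1,181.08 +$77.18 interest = $1,258.26; pay $1,234.12 → $24.14
Quarter 9: $24.14 +$77.18 interest = $101.32; pay $101.32 → $0.00
Total interest: $77.18 + $77.18 + $77.18 + $77.18 + $77.18 + $77.18 + $77.18 + $77.18 + $77.18 = $694.62

$694.62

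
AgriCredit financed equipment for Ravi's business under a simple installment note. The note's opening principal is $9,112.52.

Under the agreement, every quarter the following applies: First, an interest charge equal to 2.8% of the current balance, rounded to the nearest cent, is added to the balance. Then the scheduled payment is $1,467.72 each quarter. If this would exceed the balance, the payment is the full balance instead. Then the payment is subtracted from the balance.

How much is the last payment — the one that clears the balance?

Quarter 1: opening $9,112.52; interest $255.15 → $9,367.67; payment $1,467.72; balance $7,899.95
Quarter 2: opening $7,899.95; interest $221.20 → $8,121.15; payment $1,467.72; balance $6,653.43
Quarter 3: opening $6,653.43; interest $186.30 → $6,839.73; payment $1,467.72; balance $5,372.01
Quarter 4: opening $5,372.01; interest $150.42 → $5,522.43; payment $1,467.72; balance $4,054.71
Quarter 5: opening $4,054.71; interest $113.53 → $4,168.24; payment $1,467.72; balance $2,700.52
Quarter 6: opening $2,700.52; interest $75.61 → $2,776.13; payment $1,467.72; balance $1,308.41
Quarter 7: opening $1,308.41; interest $36.64 → $1,345.05; payment $1,345.05; balance $0.00

$1,345.05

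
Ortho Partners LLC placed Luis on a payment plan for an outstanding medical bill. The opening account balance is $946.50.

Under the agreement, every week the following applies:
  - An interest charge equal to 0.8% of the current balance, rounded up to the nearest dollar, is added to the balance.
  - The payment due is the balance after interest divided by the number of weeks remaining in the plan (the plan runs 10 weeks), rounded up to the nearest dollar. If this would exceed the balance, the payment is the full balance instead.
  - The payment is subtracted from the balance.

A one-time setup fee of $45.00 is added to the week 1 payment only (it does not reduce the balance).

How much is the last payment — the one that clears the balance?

$102.50

Week 1: $946.50 +$8.00 interest = $954.50; pay $96.00 (+ $45.00 fee) → $858.50
Week 2: $858.50 +$7.00 interest = $865.50; pay $97.00 → $768.50
Week 3: $768.50 +$7.00 interest = $775.50; pay $97.00 → $678.50
Week 4: $678.50 +$6.00 interest = $684.50; pay $98.00 → $586.50
Week 5: $586.50 +$5.00 interest = $591.50; pay $99.00 → $492.50
Week 6: $492.50 +$4.00 interest = $496.50; pay $100.00 → $396.50
Week 7: $396.50 +$4.00 interest = $400.50; pay $101.00 → $299.50
Week 8: $299.50 +$3.00 interest = $302.50; pay $101.00 → $201.50
Week 9: $201.50 +$2.00 interest = $203.50; pay $102.00 → $101.50
Week 10: $101.50 +$1.00 interest = $102.50; pay $102.50 → $0.00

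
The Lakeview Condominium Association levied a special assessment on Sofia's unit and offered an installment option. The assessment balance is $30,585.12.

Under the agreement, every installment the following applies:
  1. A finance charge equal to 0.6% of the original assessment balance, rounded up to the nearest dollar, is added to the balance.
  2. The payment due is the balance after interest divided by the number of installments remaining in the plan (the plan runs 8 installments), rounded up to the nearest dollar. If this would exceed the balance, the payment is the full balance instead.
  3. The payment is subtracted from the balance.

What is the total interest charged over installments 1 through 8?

$1,472.00

# | Opening | Interest | Payment | End bal
1 | $30,585.12 | $184.00 | $3,847.00 | $26,922.12
2 | $26,922.12 | $184.00 | $3,873.00 | $23,233.12
3 | $23,233.12 | $184.00 | $3,903.00 | $19,514.12
4 | $19,514.12 | $184.00 | $3,940.00 | $15,758.12
5 | $15,758.12 | $184.00 | $3,986.00 | $11,956.12
6 | $11,956.12 | $184.00 | $4,047.00 | $8,093.12
7 | $8,093.12 | $184.00 | $4,139.00 | $4,138.12
8 | $4,138.12 | $184.00 | $4,322.12 | $0.00
Total interest: $184.00 + $184.00 + $184.00 + $184.00 + $184.00 + $184.00 + $184.00 + $184.00 = $1,472.00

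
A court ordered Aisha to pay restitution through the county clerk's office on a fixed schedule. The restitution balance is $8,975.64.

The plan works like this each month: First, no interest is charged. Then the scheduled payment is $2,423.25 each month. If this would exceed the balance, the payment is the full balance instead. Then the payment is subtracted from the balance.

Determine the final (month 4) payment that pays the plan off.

$1,705.89

# | Opening | Payment | End bal
1 | $8,975.64 | $2,423.25 | $6,552.39
2 | $6,552.39 | $2,423.25 | $4,129.14
3 | $4,129.14 | $2,423.25 | $1,705.89
4 | $1,705.89 | $1,705.89 | $0.00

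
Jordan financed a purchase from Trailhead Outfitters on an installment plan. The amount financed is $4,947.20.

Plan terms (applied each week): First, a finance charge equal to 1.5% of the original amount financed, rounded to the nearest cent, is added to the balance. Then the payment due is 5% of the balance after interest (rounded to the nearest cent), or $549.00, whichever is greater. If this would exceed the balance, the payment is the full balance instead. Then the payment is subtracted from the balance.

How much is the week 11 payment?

Week 1: $4,947.20 +$74.21 interest = $5,021.41; pay $549.00 → $4,472.41
Week 2: $4,472.41 +$74.21 interest = $4,546.62; pay $549.00 → $3,997.62
Week 3: $3,997.62 +$74.21 interest = $4,071.83; pay $549.00 → $3,522.83
Week 4: $3,522.83 +$74.21 interest = $3,597.04; pay $549.00 → $3,048.04
Week 5: $3,048.04 +$74.21 interest = $3,122.25; pay $549.00 → $2,573.25
Week 6: $2,573.25 +$74.21 interest = $2,647.46; pay $549.00 → $2,098.46
Week 7: $2,098.46 +$74.21 interest = $2,172.67; pay $549.00 → $1,623.67
Week 8: $1,623.67 +$74.21 interest = $1,697.88; pay $549.00 → $1,148.88
Week 9: $1,148.88 +$74.21 interest = $1,223.09; pay $549.00 → $674.09
Week 10: $674.09 +$74.21 interest = $748.30; pay $549.00 → $199.30
Week 11: $199.30 +$74.21 interest = $273.51; pay $273.51 → $0.00

$273.51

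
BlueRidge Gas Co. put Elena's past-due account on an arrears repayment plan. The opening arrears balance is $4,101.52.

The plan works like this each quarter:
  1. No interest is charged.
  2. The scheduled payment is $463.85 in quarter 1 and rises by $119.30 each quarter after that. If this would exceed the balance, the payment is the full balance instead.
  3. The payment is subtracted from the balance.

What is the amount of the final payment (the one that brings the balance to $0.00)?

$589.27

# | Opening | Payment | End bal
1 | $4,101.52 | $463.85 | $3,637.67
2 | $3,637.67 | $583.15 | $3,054.52
3 | $3,054.52 | $702.45 | $2,352.07
4 | $2,352.07 | $821.75 | $1,530.32
5 | $1,530.32 | $941.05 | $589.27
6 | $589.27 | $589.27 | $0.00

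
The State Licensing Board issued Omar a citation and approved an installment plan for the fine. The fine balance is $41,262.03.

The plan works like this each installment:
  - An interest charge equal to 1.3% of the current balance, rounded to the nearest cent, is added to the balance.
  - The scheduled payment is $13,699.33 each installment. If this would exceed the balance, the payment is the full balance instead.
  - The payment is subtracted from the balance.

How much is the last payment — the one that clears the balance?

$1,274.04

Installment 1: opening $41,262.03; interest $536.41 → $41,798.44; payment $13,699.33; balance $28,099.11
Installment 2: opening $28,099.11; interest $365.29 → $28,464.40; payment $13,699.33; balance $14,765.07
Installment 3: opening $14,765.07; interest $191.95 → $14,957.02; payment $13,699.33; balance $1,257.69
Installment 4: opening $1,257.69; interest $16.35 → $1,274.04; payment $1,274.04; balance $0.00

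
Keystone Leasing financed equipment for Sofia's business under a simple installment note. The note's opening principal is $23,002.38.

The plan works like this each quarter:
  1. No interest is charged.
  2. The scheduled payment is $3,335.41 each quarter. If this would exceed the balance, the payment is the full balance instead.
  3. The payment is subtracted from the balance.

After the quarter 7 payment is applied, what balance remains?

# | Opening | Payment | End bal
1 | $23,002.38 | $3,335.41 | $19,666.97
2 | $19,666.97 | $3,335.41 | $16,331.56
3 | $16,331.56 | $3,335.41 | $12,996.15
4 | $12,996.15 | $3,335.41 | $9,660.74
5 | $9,660.74 | $3,335.41 | $6,325.33
6 | $6,325.33 | $3,335.41 | $2,989.92
7 | $2,989.92 | $2,989.92 | $0.00

$0.00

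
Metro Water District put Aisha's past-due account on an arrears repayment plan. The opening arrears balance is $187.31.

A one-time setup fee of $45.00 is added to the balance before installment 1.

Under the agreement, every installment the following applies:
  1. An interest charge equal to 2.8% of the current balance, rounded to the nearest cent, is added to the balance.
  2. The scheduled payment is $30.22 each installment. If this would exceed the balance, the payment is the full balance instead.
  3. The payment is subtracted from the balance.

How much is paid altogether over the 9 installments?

Installment 1: opening $232.31; interest $6.50 → $238.81; payment $30.22; balance $208.59
Installment 2: opening $208.59; interest $5.84 → $214.43; payment $30.22; balance $184.21
Installment 3: opening $184.21; interest $5.16 → $189.37; payment $30.22; balance $159.15
Installment 4: opening $159.15; interest $4.46 → $163.61; payment $30.22; balance $133.39
Installment 5: opening $133.39; interest $3.73 → $137.12; payment $30.22; balance $106.90
Installment 6: opening $106.90; interest $2.99 → $109.89; payment $30.22; balance $79.67
Installment 7: opening $79.67; interest $2.23 → $81.90; payment $30.22; balance $51.68
Installment 8: opening $51.68; interest $1.45 → $53.13; payment $30.22; balance $22.91
Installment 9: opening $22.91; interest $0.64 → $23.55; payment $23.55; balance $0.00
Total paid: $265.31

$265.31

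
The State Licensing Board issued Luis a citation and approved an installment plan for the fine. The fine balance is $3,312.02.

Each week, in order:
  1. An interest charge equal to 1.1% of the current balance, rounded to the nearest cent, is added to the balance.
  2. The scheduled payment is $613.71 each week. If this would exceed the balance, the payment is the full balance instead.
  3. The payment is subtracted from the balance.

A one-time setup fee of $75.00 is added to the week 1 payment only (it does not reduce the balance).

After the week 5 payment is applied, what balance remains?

# | Opening | Interest | Payment | Fee | End bal
1 | $3,312.02 | $36.43 | $613.71 | $75.00 | $2,734.74
2 | $2,734.74 | $30.08 | $613.71 | — | $2,151.11
3 | $2,151.11 | $23.66 | $613.71 | — | $1,561.06
4 | $1,561.06 | $17.17 | $613.71 | — | $964.52
5 | $964.52 | $10.61 | $613.71 | — | $361.42

$361.42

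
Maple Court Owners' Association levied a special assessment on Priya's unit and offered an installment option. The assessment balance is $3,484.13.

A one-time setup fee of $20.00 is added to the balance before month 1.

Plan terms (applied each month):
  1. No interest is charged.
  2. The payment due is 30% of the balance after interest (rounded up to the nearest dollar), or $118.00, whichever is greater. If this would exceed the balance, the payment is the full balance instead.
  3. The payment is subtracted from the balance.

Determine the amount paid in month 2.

Month 1: opening $3,504.13; payment $1,052.00; balance $2,452.13
Month 2: opening $2,452.13; payment $736.00; balance $1,716.13

$736.00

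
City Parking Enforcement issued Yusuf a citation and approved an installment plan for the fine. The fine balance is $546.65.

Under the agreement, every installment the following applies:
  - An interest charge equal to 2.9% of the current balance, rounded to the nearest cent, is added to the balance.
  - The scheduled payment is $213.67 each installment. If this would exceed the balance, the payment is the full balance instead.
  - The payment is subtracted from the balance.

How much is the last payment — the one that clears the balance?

# | Opening | Interest | Payment | End bal
1 | $546.65 | $15.85 | $213.67 | $348.83
2 | $348.83 | $10.12 | $213.67 | $145.28
3 | $145.28 | $4.21 | $149.49 | $0.00

$149.49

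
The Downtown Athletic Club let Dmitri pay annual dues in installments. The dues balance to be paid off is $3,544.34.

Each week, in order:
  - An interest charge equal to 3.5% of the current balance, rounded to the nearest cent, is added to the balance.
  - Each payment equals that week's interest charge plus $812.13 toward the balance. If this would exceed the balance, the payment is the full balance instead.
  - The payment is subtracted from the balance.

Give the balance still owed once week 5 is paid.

# | Opening | Interest | Payment | End bal
1 | $3,544.34 | $124.05 | $936.18 | $2,732.21
2 | $2,732.21 | $95.63 | $907.76 | $1,920.08
3 | $1,920.08 | $67.20 | $879.33 | $1,107.95
4 | $1,107.95 | $38.78 | $850.91 | $295.82
5 | $295.82 | $10.35 | $306.17 | $0.00

$0.00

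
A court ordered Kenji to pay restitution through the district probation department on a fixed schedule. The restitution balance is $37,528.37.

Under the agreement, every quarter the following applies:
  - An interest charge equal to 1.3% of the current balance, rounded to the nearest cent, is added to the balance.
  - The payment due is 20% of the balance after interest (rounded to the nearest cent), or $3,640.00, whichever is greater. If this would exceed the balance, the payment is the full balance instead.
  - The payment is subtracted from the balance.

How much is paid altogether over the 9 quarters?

$39,592.14

Quarter 1: $37,528.37 +$487.87 interest = $38,016.24; pay $7,603.25 → $30,412.99
Quarter 2: $30,412.99 +$395.37 interest = $30,808.36; pay $6,161.67 → $24,646.69
Quarter 3: $24,646.69 +$320.41 interest = $24,967.10; pay $4,993.42 → $19,973.68
Quarter 4: $19,973.68 +$259.66 interest = $20,233.34; pay $4,046.67 → $16,186.67
Quarter 5: $16,186.67 +$210.43 interest = $16,397.10; pay $3,640.00 → $12,757.10
Quarter 6: $12,757.10 +$165.84 interest = $12,922.94; pay $3,640.00 → $9,282.94
Quarter 7: $9,282.94 +$120.68 interest = $9,403.62; pay $3,640.00 → $5,763.62
Quarter 8: $5,763.62 +$74.93 interest = $5,838.55; pay $3,640.00 → $2,198.55
Quarter 9: $2,198.55 +$28.58 interest = $2,227.13; pay $2,227.13 → $0.00
Total paid: $39,592.14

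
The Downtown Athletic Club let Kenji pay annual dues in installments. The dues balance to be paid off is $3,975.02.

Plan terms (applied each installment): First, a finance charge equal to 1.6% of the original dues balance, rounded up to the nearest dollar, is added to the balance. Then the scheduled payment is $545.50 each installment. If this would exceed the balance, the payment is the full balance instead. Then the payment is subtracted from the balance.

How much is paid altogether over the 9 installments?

# | Opening | Interest | Payment | End bal
1 | $3,975.02 | $64.00 | $545.50 | $3,493.52
2 | $3,493.52 | $64.00 | $545.50 | $3,012.02
3 | $3,012.02 | $64.00 | $545.50 | $2,530.52
4 | $2,530.52 | $64.00 | $545.50 | $2,049.02
5 | $2,049.02 | $64.00 | $545.50 | $1,567.52
6 | $1,567.52 | $64.00 | $545.50 | $1,086.02
7 | $1,086.02 | $64.00 | $545.50 | $604.52
8 | $604.52 | $64.00 | $545.50 | $123.02
9 | $123.02 | $64.00 | $187.02 | $0.00
Total paid: $4,551.02

$4,551.02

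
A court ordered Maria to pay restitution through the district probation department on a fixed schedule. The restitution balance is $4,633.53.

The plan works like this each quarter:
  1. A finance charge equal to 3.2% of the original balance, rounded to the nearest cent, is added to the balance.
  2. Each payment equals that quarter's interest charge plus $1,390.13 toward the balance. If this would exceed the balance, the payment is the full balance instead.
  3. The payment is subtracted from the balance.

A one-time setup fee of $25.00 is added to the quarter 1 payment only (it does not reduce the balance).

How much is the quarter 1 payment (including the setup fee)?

Quarter 1: opening $4,633.53; interest $148.27 → $4,781.80; payment $1,538.40 (+ $25.00 fee); balance $3,243.40

$1,563.40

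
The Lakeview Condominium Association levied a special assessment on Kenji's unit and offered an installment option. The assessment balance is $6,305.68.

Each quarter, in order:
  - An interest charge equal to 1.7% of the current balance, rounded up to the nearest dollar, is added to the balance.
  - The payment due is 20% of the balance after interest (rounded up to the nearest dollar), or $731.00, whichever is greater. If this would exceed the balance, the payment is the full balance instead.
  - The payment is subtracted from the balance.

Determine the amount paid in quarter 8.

$645.68

Quarter 1: $6,305.68 +$108.00 interest = $6,413.68; pay $1,283.00 → $5,130.68
Quarter 2: $5,130.68 +$88.00 interest = $5,218.68; pay $1,044.00 → $4,174.68
Quarter 3: $4,174.68 +$71.00 interest = $4,245.68; pay $850.00 → $3,395.68
Quarter 4: $3,395.68 +$58.00 interest = $3,453.68; pay $731.00 → $2,722.68
Quarter 5: $2,722.68 +$47.00 interest = $2,769.68; pay $731.00 → $2,038.68
Quarter 6: $2,038.68 +$35.00 interest = $2,073.68; pay $731.00 → $1,342.68
Quarter 7: $1,342.68 +$23.00 interest = $1,365.68; pay $731.00 → $634.68
Quarter 8: $634.68 +$11.00 interest = $645.68; pay $645.68 → $0.00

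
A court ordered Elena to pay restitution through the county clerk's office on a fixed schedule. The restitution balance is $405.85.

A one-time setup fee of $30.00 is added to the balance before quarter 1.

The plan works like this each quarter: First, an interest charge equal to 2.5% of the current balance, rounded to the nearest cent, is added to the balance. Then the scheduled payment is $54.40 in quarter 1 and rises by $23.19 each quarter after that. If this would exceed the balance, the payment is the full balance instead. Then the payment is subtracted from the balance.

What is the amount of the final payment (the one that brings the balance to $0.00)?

$116.57

Quarter 1: $435.85 +$10.90 interest = $446.75; pay $54.40 → $392.35
Quarter 2: $392.35 +$9.81 interest = $402.16; pay $77.59 → $324.57
Quarter 3: $324.57 +$8.11 interest = $332.68; pay $100.78 → $231.90
Quarter 4: $231.90 +$5.80 interest = $237.70; pay $123.97 → $113.73
Quarter 5: $113.73 +$2.84 interest = $116.57; pay $116.57 → $0.00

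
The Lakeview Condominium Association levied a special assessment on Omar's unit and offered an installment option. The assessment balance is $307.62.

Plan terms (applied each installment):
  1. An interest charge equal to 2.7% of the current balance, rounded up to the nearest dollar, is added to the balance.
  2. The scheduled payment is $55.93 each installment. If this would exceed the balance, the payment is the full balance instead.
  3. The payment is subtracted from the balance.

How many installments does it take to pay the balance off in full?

Installment 1: opening $307.62; interest $9.00 → $316.62; payment $55.93; balance $260.69
Installment 2: opening $260.69; interest $8.00 → $268.69; payment $55.93; balance $212.76
Installment 3: opening $212.76; interest $6.00 → $218.76; payment $55.93; balance $162.83
Installment 4: opening $162.83; interest $5.00 → $167.83; payment $55.93; balance $111.90
Installment 5: opening $111.90; interest $4.00 → $115.90; payment $55.93; balance $59.97
Installment 6: opening $59.97; interest $2.00 → $61.97; payment $55.93; balance $6.04
Installment 7: opening $6.04; interest $1.00 → $7.04; payment $7.04; balance $0.00
Balance reaches $0.00 in installment 7.

7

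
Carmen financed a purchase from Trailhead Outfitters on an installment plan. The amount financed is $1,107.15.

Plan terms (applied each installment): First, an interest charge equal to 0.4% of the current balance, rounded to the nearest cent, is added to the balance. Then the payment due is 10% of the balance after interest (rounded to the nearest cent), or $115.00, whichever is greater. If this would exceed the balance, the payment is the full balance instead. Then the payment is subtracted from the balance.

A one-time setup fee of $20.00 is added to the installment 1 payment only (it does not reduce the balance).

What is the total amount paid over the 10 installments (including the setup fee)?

Installment 1: $1,107.15 +$4.43 interest = $1,111.58; pay $115.00 (+ $20.00 fee) → $996.58
Installment 2: $996.58 +$3.99 interest = $1,000.57; pay $115.00 → $885.57
Installment 3: $885.57 +$3.54 interest = $889.11; pay $115.00 → $774.11
Installment 4: $774.11 +$3.10 interest = $777.21; pay $115.00 → $662.21
Installment 5: $662.21 +$2.65 interest = $664.86; pay $115.00 → $549.86
Installment 6: $549.86 +$2.20 interest = $552.06; pay $115.00 → $437.06
Installment 7: $437.06 +$1.75 interest = $438.81; pay $115.00 → $323.81
Installment 8: $323.81 +$1.30 interest = $325.11; pay $115.00 → $210.11
Installment 9: $210.11 +$0.84 interest = $210.95; pay $115.00 → $95.95
Installment 10: $95.95 +$0.38 interest = $96.33; pay $96.33 → $0.00
Total paid: $1,151.33

$1,151.33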